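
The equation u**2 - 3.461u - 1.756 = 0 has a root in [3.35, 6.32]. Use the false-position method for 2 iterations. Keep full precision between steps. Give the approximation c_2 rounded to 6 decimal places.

3.830132

False-position update: c = (a·f(b) − b·f(a))/(f(b) − f(a)); replace the endpoint whose sign matches f(c).
f(3.350000) = -2.127850, f(6.320000) = 16.312880
step 1: c = 3.692704, f(c) = -0.900385 < 0 → new bracket [3.692704, 6.320000]
step 2: c = 3.830132, f(c) = -0.342177 < 0 → new bracket [3.830132, 6.320000]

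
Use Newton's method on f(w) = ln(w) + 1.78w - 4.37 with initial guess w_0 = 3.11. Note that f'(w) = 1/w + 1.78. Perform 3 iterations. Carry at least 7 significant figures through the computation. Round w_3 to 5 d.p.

Newton update: w ← w − f(w)/f'(w).
w_0 = 3.110000: f = 2.300423, f' = 2.101543 → w_1 = 3.110000 - (2.300423)/(2.101543) = 2.015365
w_1 = 2.015365: f = -0.081850, f' = 2.276188 → w_2 = 2.015365 - (-0.081850)/(2.276188) = 2.051324
w_2 = 2.051324: f = -0.000157, f' = 2.267490 → w_3 = 2.051324 - (-0.000157)/(2.267490) = 2.051394

2.05139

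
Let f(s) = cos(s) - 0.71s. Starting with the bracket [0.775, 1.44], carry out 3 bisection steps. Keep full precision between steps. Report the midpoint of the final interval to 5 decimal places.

f(0.775000) = 0.164171, f(1.440000) = -0.891976 (opposite signs)
step 1: m = 1.107500, f(m) = -0.339426 < 0 → root in [0.775000, 1.107500]
step 2: m = 0.941250, f(m) = -0.079509 < 0 → root in [0.775000, 0.941250]
step 3: m = 0.858125, f(m) = 0.044589 > 0 → root in [0.858125, 0.941250]
Midpoint of [0.858125, 0.941250] = 0.899687

0.89969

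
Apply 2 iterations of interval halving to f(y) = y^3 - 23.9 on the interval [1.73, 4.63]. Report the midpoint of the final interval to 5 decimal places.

f(1.730000) = -18.722283, f(4.630000) = 75.352847 (opposite signs)
step 1: m = 3.180000, f(m) = 8.257432 > 0 → root in [1.730000, 3.180000]
step 2: m = 2.455000, f(m) = -9.103654 < 0 → root in [2.455000, 3.180000]
Midpoint of [2.455000, 3.180000] = 2.817500

2.81750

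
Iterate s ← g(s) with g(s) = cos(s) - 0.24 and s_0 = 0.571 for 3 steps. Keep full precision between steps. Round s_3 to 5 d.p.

0.59395

s_1 = g(0.571000) = 0.601361
s_2 = g(0.601361) = 0.584566
s_3 = g(0.584566) = 0.593951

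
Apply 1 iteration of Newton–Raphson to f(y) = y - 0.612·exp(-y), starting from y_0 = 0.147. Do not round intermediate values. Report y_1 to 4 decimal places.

0.3965

Newton update: y ← y − f(y)/f'(y).
f'(y) = 1 + 0.612·exp(-y)
y_0 = 0.147000: f = -0.381336, f' = 1.528336 → y_1 = 0.147000 - (-0.381336)/(1.528336) = 0.396511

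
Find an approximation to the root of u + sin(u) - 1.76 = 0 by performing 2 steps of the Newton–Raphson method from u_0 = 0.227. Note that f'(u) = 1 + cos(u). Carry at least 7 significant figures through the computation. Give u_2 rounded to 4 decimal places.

0.9470

u_0 = 0.227000: f = -1.307944, f' = 1.974346 → u_1 = 0.227000 - (-1.307944)/(1.974346) = 0.889470
u_1 = 0.889470: f = -0.093792, f' = 1.629824 → u_2 = 0.889470 - (-0.093792)/(1.629824) = 0.947017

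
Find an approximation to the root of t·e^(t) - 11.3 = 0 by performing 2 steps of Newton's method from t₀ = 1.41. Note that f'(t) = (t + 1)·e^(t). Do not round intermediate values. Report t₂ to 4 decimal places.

1.8372

t_0 = 1.410000: f = -5.524703, f' = 9.871253 → t_1 = 1.410000 - (-5.524703)/(9.871253) = 1.969676
t_1 = 1.969676: f = 2.819333, f' = 21.287687 → t_2 = 1.969676 - (2.819333)/(21.287687) = 1.837236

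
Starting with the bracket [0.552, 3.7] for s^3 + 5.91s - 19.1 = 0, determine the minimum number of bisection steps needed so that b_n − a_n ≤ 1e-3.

Initial width b − a = 3.7 − 0.552 = 3.148000.
After n steps the width is (b−a)/2^n; need (b−a)/2^n ≤ 1e-3.
So n ≥ log₂(3.148000/1e-3) = log₂(3148.0000) ≈ 11.6202.
Hence n = 12.

12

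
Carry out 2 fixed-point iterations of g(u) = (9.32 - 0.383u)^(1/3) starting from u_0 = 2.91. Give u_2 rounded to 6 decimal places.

2.044622

u_1 = g(2.910000) = 2.016978
u_2 = g(2.016978) = 2.044622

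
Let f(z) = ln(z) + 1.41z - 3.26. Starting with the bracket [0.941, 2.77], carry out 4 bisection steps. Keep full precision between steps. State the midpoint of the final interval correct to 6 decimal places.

1.912656

f(0.941000) = -1.994002, f(2.770000) = 1.664547 (opposite signs)
step 1: m = 1.855500, f(m) = -0.025591 < 0 → root in [1.855500, 2.770000]
step 2: m = 2.312750, f(m) = 0.839415 > 0 → root in [1.855500, 2.312750]
step 3: m = 2.084125, f(m) = 0.412965 > 0 → root in [1.855500, 2.084125]
step 4: m = 1.969812, f(m) = 0.195374 > 0 → root in [1.855500, 1.969812]
Midpoint of [1.855500, 1.969812] = 1.912656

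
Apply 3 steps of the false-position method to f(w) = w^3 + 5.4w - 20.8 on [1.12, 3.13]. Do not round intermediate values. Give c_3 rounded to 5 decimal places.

2.08284

f(1.120000) = -13.347072, f(3.130000) = 26.766297
step 1: c = 1.788795, f(c) = -5.416745 < 0 → new bracket [1.788795, 3.130000]
step 2: c = 2.014534, f(c) = -1.745841 < 0 → new bracket [2.014534, 3.130000]
step 3: c = 2.082835, f(c) = -0.516924 < 0 → new bracket [2.082835, 3.130000]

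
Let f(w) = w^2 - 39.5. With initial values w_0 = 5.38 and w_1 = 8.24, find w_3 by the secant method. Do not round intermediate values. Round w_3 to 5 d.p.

f(w_0) = -10.555600, f(w_1) = 28.397600
w_2 = 8.240000 - (28.397600)·(8.240000 - 5.380000)/(28.397600 - (-10.555600)) = 6.155007; f(w_2) = -1.615885
w_3 = 6.155007 - (-1.615885)·(6.155007 - 8.240000)/(-1.615885 - (28.397600)) = 6.267260; f(w_3) = -0.221446

6.26726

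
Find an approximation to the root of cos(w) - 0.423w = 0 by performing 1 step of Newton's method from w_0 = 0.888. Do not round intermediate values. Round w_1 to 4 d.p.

Newton update: w ← w − f(w)/f'(w).
f'(w) = -sin(w) - 0.423
w_0 = 0.888000: f = 0.255341, f' = -1.198811 → w_1 = 0.888000 - (0.255341)/(-1.198811) = 1.100995

1.1010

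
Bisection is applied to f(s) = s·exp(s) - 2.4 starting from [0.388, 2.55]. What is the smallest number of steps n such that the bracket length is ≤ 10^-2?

8

Initial width b − a = 2.55 − 0.388 = 2.162000.
After n steps the width is (b−a)/2^n; need (b−a)/2^n ≤ 10^-2.
So n ≥ log₂(2.162000/10^-2) = log₂(216.2000) ≈ 7.7562.
Hence n = 8.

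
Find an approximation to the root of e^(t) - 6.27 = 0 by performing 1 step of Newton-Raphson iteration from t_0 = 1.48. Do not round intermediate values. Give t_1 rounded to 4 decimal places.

1.9073

f'(t) = e^(t)
t_0 = 1.480000: f = -1.877054, f' = 4.392946 → t_1 = 1.480000 - (-1.877054)/(4.392946) = 1.907288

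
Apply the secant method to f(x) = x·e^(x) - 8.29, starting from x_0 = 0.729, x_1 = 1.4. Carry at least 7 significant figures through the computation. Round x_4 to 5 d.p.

f(x_0) = -6.778778, f(x_1) = -2.612720
x_2 = 1.400000 - (-2.612720)·(1.400000 - 0.729000)/(-2.612720 - (-6.778778)) = 1.820814; f(x_2) = 2.956956
x_3 = 1.820814 - (2.956956)·(1.820814 - 1.400000)/(2.956956 - (-2.612720)) = 1.597403; f(x_3) = -0.398536
x_4 = 1.597403 - (-0.398536)·(1.597403 - 1.820814)/(-0.398536 - (2.956956)) = 1.623938; f(x_4) = -0.051723

1.62394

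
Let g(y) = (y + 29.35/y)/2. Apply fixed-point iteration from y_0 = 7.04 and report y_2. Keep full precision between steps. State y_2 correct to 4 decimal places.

y_1 = g(7.040000) = 5.604517
y_2 = g(5.604517) = 5.420682

5.4207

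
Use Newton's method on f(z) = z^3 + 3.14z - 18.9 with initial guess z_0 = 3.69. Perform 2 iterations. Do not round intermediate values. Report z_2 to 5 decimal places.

Newton update: z ← z − f(z)/f'(z).
f'(z) = 3z^2 + 3.14
z_0 = 3.690000: f = 42.930009, f' = 43.988300 → z_1 = 3.690000 - (42.930009)/(43.988300) = 2.714058
z_1 = 2.714058: f = 9.614206, f' = 25.238340 → z_2 = 2.714058 - (9.614206)/(25.238340) = 2.333122

2.33312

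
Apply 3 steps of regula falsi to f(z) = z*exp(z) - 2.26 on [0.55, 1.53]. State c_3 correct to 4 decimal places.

0.8862

f(0.550000) = -1.306711, f(1.530000) = 4.805811
step 1: c = 0.759501, f(c) = -0.636789 < 0 → new bracket [0.759501, 1.530000]
step 2: c = 0.849650, f(c) = -0.272816 < 0 → new bracket [0.849650, 1.530000]
step 3: c = 0.886197, f(c) = -0.110186 < 0 → new bracket [0.886197, 1.530000]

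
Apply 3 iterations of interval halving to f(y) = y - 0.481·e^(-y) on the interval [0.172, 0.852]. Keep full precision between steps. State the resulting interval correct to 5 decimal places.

f(0.172000) = -0.232992, f(0.852000) = 0.646824 (opposite signs)
step 1: m = 0.512000, f(m) = 0.223739 > 0 → root in [0.172000, 0.512000]
step 2: m = 0.342000, f(m) = 0.000323 > 0 → root in [0.172000, 0.342000]
step 3: m = 0.257000, f(m) = -0.114990 < 0 → root in [0.257000, 0.342000]

[0.25700, 0.34200]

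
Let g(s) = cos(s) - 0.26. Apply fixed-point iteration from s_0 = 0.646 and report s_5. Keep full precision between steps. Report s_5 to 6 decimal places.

s_1 = g(0.646000) = 0.538498
s_2 = g(0.538498) = 0.598480
s_3 = g(0.598480) = 0.566193
s_4 = g(0.566193) = 0.583949
s_5 = g(0.583949) = 0.574292

0.574292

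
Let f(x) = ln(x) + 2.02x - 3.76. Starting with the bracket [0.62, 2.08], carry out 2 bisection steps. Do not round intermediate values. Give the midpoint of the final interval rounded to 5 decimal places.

f(0.620000) = -2.985636, f(2.080000) = 1.173968 (opposite signs)
step 1: m = 1.350000, f(m) = -0.732895 < 0 → root in [1.350000, 2.080000]
step 2: m = 1.715000, f(m) = 0.243713 > 0 → root in [1.350000, 1.715000]
Midpoint of [1.350000, 1.715000] = 1.532500

1.53250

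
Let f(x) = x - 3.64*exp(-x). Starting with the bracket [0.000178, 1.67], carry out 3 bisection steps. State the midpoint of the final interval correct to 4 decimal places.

1.1482

f(0.000178) = -3.639174, f(1.670000) = 0.984781 (opposite signs)
step 1: m = 0.835089, f(m) = -0.744074 < 0 → root in [0.835089, 1.670000]
step 2: m = 1.252544, f(m) = 0.212317 > 0 → root in [0.835089, 1.252544]
step 3: m = 1.043817, f(m) = -0.237857 < 0 → root in [1.043817, 1.252544]
Midpoint of [1.043817, 1.252544] = 1.148181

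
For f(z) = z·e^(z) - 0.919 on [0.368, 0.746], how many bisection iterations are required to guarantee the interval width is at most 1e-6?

Initial width b − a = 0.746 − 0.368 = 0.378000.
After n steps the width is (b−a)/2^n; need (b−a)/2^n ≤ 1e-6.
So n ≥ log₂(0.378000/1e-6) = log₂(378000.0000) ≈ 18.5280.
Hence n = 19.

19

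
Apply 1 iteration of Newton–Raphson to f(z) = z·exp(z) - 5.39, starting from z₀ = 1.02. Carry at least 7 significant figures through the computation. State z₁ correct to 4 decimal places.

1.4772

f'(z) = (z + 1)·exp(z)
z_0 = 1.020000: f = -2.561341, f' = 5.601853 → z_1 = 1.020000 - (-2.561341)/(5.601853) = 1.477231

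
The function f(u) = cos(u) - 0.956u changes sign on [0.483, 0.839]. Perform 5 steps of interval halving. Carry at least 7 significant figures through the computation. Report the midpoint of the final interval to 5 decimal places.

0.75556

f(0.483000) = 0.423858, f(0.839000) = -0.133877 (opposite signs)
step 1: m = 0.661000, f(m) = 0.157463 > 0 → root in [0.661000, 0.839000]
step 2: m = 0.750000, f(m) = 0.014689 > 0 → root in [0.750000, 0.839000]
step 3: m = 0.794500, f(m) = -0.058900 < 0 → root in [0.750000, 0.794500]
step 4: m = 0.772250, f(m) = -0.021928 < 0 → root in [0.750000, 0.772250]
step 5: m = 0.761125, f(m) = -0.003575 < 0 → root in [0.750000, 0.761125]
Midpoint of [0.750000, 0.761125] = 0.755563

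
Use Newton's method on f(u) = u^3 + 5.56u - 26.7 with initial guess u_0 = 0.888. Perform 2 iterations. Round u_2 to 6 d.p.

f'(u) = 3u^2 + 5.56
u_0 = 0.888000: f = -21.062493, f' = 7.925632 → u_1 = 0.888000 - (-21.062493)/(7.925632) = 3.545516
u_1 = 3.545516: f = 37.582624, f' = 43.272049 → u_2 = 3.545516 - (37.582624)/(43.272049) = 2.676996

2.676996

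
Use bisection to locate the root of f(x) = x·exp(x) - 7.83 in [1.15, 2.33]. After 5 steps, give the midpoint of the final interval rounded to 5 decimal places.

1.61094

f(1.150000) = -4.198078, f(2.330000) = 16.117604 (opposite signs)
step 1: m = 1.740000, f(m) = 2.083378 > 0 → root in [1.150000, 1.740000]
step 2: m = 1.445000, f(m) = -1.700524 < 0 → root in [1.445000, 1.740000]
step 3: m = 1.592500, f(m) = -0.001232 < 0 → root in [1.592500, 1.740000]
step 4: m = 1.666250, f(m) = 0.988269 > 0 → root in [1.592500, 1.666250]
step 5: m = 1.629375, f(m) = 0.480930 > 0 → root in [1.592500, 1.629375]
Midpoint of [1.592500, 1.629375] = 1.610937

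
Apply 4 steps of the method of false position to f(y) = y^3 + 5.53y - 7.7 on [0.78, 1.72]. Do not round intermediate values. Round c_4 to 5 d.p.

False-position update: c = (a·f(b) − b·f(a))/(f(b) − f(a)); replace the endpoint whose sign matches f(c).
f(0.780000) = -2.912048, f(1.720000) = 6.900048
step 1: c = 1.058975, f(c) = -0.656308 < 0 → new bracket [1.058975, 1.720000]
step 2: c = 1.116388, f(c) = -0.134995 < 0 → new bracket [1.116388, 1.720000]
step 3: c = 1.127971, f(c) = -0.027185 < 0 → new bracket [1.127971, 1.720000]
step 4: c = 1.130294, f(c) = -0.005451 < 0 → new bracket [1.130294, 1.720000]

1.13029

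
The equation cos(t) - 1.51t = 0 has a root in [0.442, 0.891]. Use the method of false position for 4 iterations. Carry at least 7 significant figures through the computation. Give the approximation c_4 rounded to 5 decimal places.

f(0.442000) = 0.236478, f(0.891000) = -0.716775
step 1: c = 0.553386, f(c) = 0.015138 > 0 → new bracket [0.553386, 0.891000]
step 2: c = 0.560368, f(c) = 0.000903 > 0 → new bracket [0.560368, 0.891000]
step 3: c = 0.560784, f(c) = 0.000054 > 0 → new bracket [0.560784, 0.891000]
step 4: c = 0.560809, f(c) = 0.000003 > 0 → new bracket [0.560809, 0.891000]

0.56081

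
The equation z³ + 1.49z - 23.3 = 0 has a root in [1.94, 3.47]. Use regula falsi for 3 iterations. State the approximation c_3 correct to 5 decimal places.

f(1.940000) = -13.108016, f(3.470000) = 23.652223
step 1: c = 2.485569, f(c) = -4.240515 < 0 → new bracket [2.485569, 3.470000]
step 2: c = 2.635232, f(c) = -1.073278 < 0 → new bracket [2.635232, 3.470000]
step 3: c = 2.671467, f(c) = -0.253955 < 0 → new bracket [2.671467, 3.470000]

2.67147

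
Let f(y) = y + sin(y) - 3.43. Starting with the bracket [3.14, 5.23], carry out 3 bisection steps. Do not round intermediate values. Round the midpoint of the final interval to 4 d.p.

f(3.140000) = -0.288407, f(5.230000) = 0.930996 (opposite signs)
step 1: m = 4.185000, f(m) = -0.109124 < 0 → root in [4.185000, 5.230000]
step 2: m = 4.707500, f(m) = 0.277512 > 0 → root in [4.185000, 4.707500]
step 3: m = 4.446250, f(m) = 0.051456 > 0 → root in [4.185000, 4.446250]
Midpoint of [4.185000, 4.446250] = 4.315625

4.3156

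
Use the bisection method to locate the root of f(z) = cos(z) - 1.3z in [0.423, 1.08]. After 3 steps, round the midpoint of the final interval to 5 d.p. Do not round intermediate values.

0.62831

f(0.423000) = 0.361962, f(1.080000) = -0.932672 (opposite signs)
step 1: m = 0.751500, f(m) = -0.246284 < 0 → root in [0.423000, 0.751500]
step 2: m = 0.587250, f(m) = 0.069043 > 0 → root in [0.587250, 0.751500]
step 3: m = 0.669375, f(m) = -0.085978 < 0 → root in [0.587250, 0.669375]
Midpoint of [0.587250, 0.669375] = 0.628313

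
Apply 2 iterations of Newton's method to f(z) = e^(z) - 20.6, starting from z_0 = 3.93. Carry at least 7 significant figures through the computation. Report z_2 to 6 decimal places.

f'(z) = e^(z)
z_0 = 3.930000: f = 30.306978, f' = 50.906978 → z_1 = 3.930000 - (30.306978)/(50.906978) = 3.334660
z_1 = 3.334660: f = 7.468829, f' = 28.068829 → z_2 = 3.334660 - (7.468829)/(28.068829) = 3.068570

3.068570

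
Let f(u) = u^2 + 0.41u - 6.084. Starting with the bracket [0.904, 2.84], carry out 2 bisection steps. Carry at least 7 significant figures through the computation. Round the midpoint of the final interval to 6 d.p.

2.114000

f(0.904000) = -4.896144, f(2.840000) = 3.146000 (opposite signs)
step 1: m = 1.872000, f(m) = -1.812096 < 0 → root in [1.872000, 2.840000]
step 2: m = 2.356000, f(m) = 0.432696 > 0 → root in [1.872000, 2.356000]
Midpoint of [1.872000, 2.356000] = 2.114000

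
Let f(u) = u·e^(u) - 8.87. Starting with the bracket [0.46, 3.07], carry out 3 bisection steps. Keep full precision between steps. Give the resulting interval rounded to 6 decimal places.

[1.438750, 1.765000]

f(0.460000) = -8.141326, f(3.070000) = 57.263641 (opposite signs)
step 1: m = 1.765000, f(m) = 1.440375 > 0 → root in [0.460000, 1.765000]
step 2: m = 1.112500, f(m) = -5.485826 < 0 → root in [1.112500, 1.765000]
step 3: m = 1.438750, f(m) = -2.805060 < 0 → root in [1.438750, 1.765000]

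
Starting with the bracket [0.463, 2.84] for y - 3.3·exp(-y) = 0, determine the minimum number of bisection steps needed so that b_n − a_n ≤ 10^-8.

Initial width b − a = 2.84 − 0.463 = 2.377000.
After n steps the width is (b−a)/2^n; need (b−a)/2^n ≤ 10^-8.
So n ≥ log₂(2.377000/10^-8) = log₂(237700000.0000) ≈ 27.8246.
Hence n = 28.

28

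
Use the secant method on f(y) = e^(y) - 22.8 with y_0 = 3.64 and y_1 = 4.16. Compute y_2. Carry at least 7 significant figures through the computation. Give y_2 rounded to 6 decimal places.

3.333924

f(y_0) = 15.291837, f(y_1) = 41.271523
y_2 = 4.160000 - (41.271523)·(4.160000 - 3.640000)/(41.271523 - (15.291837)) = 3.333924; f(y_2) = 5.248191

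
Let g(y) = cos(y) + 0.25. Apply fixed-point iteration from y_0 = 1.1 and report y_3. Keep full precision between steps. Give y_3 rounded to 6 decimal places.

y_1 = g(1.100000) = 0.703596
y_2 = g(0.703596) = 1.012521
y_3 = g(1.012521) = 0.779725

0.779725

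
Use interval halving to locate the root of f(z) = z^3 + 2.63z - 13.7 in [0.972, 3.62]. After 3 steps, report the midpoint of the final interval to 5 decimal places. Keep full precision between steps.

2.13050

f(0.972000) = -10.225310, f(3.620000) = 43.258528 (opposite signs)
step 1: m = 2.296000, f(m) = 4.442110 > 0 → root in [0.972000, 2.296000]
step 2: m = 1.634000, f(m) = -5.039872 < 0 → root in [1.634000, 2.296000]
step 3: m = 1.965000, f(m) = -0.944743 < 0 → root in [1.965000, 2.296000]
Midpoint of [1.965000, 2.296000] = 2.130500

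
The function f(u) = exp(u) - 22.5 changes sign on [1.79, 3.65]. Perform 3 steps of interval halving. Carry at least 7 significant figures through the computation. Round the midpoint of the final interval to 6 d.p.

3.068750

f(1.790000) = -16.510548, f(3.650000) = 15.974666 (opposite signs)
step 1: m = 2.720000, f(m) = -7.319678 < 0 → root in [2.720000, 3.650000]
step 2: m = 3.185000, f(m) = 1.667288 > 0 → root in [2.720000, 3.185000]
step 3: m = 2.952500, f(m) = -3.346222 < 0 → root in [2.952500, 3.185000]
Midpoint of [2.952500, 3.185000] = 3.068750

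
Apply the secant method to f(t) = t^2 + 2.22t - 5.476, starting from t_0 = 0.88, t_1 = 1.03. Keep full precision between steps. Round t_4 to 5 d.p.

Secant update: t_(k+1) = t_k − f(t_k)·(t_k − t_(k-1))/(f(t_k) − f(t_(k-1))).
f(t_0) = -2.748000, f(t_1) = -2.128500
t_2 = 1.030000 - (-2.128500)·(1.030000 - 0.880000)/(-2.128500 - (-2.748000)) = 1.545375; f(t_2) = 0.342918
t_3 = 1.545375 - (0.342918)·(1.545375 - 1.030000)/(0.342918 - (-2.128500)) = 1.473865; f(t_3) = -0.031741
t_4 = 1.473865 - (-0.031741)·(1.473865 - 1.545375)/(-0.031741 - (0.342918)) = 1.479923; f(t_4) = -0.000397

1.47992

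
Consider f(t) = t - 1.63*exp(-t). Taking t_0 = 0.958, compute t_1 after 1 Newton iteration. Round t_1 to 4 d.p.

0.7533

f'(t) = 1 + 1.63*exp(-t)
t_0 = 0.958000: f = 0.332635, f' = 1.625365 → t_1 = 0.958000 - (0.332635)/(1.625365) = 0.753347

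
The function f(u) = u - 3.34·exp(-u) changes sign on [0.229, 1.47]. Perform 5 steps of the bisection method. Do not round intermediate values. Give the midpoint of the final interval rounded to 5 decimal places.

1.10158

f(0.229000) = -2.427397, f(1.470000) = 0.702049 (opposite signs)
step 1: m = 0.849500, f(m) = -0.578780 < 0 → root in [0.849500, 1.470000]
step 2: m = 1.159750, f(m) = 0.112444 > 0 → root in [0.849500, 1.159750]
step 3: m = 1.004625, f(m) = -0.218423 < 0 → root in [1.004625, 1.159750]
step 4: m = 1.082188, f(m) = -0.049583 < 0 → root in [1.082188, 1.159750]
step 5: m = 1.120969, f(m) = 0.032249 > 0 → root in [1.082188, 1.120969]
Midpoint of [1.082188, 1.120969] = 1.101578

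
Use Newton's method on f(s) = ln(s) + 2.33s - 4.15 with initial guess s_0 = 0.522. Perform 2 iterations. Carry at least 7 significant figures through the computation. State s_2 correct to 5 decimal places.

1.58002

f'(s) = 1/s + 2.33
s_0 = 0.522000: f = -3.583828, f' = 4.245709 → s_1 = 0.522000 - (-3.583828)/(4.245709) = 1.366106
s_1 = 1.366106: f = -0.655009, f' = 3.062008 → s_2 = 1.366106 - (-0.655009)/(3.062008) = 1.580021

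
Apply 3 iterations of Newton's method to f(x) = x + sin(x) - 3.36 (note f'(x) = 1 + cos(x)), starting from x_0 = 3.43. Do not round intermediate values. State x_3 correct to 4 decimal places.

2.9271

x_0 = 3.430000: f = -0.214426, f' = 0.041302 → x_1 = 3.430000 - (-0.214426)/(0.041302) = 8.621665
x_1 = 8.621665: f = 5.981186, f' = 0.305530 → x_2 = 8.621665 - (5.981186)/(0.305530) = -10.954774
x_2 = -10.954774: f = -13.315606, f' = 0.959211 → x_3 = -10.954774 - (-13.315606)/(0.959211) = 2.927064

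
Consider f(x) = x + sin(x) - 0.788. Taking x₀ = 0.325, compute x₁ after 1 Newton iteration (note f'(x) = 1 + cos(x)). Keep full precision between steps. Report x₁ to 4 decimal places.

x_0 = 0.325000: f = -0.143691, f' = 1.947651 → x_1 = 0.325000 - (-0.143691)/(1.947651) = 0.398777

0.3988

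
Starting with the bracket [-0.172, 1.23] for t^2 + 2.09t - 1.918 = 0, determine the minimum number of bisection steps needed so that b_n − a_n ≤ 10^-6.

21

Initial width b − a = 1.23 − -0.172 = 1.402000.
After n steps the width is (b−a)/2^n; need (b−a)/2^n ≤ 10^-6.
So n ≥ log₂(1.402000/10^-6) = log₂(1402000.0000) ≈ 20.4191.
Hence n = 21.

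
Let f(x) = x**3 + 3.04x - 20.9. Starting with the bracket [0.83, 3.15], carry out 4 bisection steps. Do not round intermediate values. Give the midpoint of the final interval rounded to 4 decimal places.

2.3525

f(0.830000) = -17.805013, f(3.150000) = 19.931875 (opposite signs)
step 1: m = 1.990000, f(m) = -6.969801 < 0 → root in [1.990000, 3.150000]
step 2: m = 2.570000, f(m) = 3.887393 > 0 → root in [1.990000, 2.570000]
step 3: m = 2.280000, f(m) = -2.116448 < 0 → root in [2.280000, 2.570000]
step 4: m = 2.425000, f(m) = 0.732516 > 0 → root in [2.280000, 2.425000]
Midpoint of [2.280000, 2.425000] = 2.352500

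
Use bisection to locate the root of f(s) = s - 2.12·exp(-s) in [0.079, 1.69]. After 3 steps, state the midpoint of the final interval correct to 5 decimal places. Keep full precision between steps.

0.78381

f(0.079000) = -1.879965, f(1.690000) = 1.298819 (opposite signs)
step 1: m = 0.884500, f(m) = 0.009108 > 0 → root in [0.079000, 0.884500]
step 2: m = 0.481750, f(m) = -0.827777 < 0 → root in [0.481750, 0.884500]
step 3: m = 0.683125, f(m) = -0.387552 < 0 → root in [0.683125, 0.884500]
Midpoint of [0.683125, 0.884500] = 0.783813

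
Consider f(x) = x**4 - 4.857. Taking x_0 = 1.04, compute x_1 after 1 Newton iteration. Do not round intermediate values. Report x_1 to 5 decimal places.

1.85946

Newton update: x ← x − f(x)/f'(x).
f'(x) = 4x**3
x_0 = 1.040000: f = -3.687141, f' = 4.499456 → x_1 = 1.040000 - (-3.687141)/(4.499456) = 1.859464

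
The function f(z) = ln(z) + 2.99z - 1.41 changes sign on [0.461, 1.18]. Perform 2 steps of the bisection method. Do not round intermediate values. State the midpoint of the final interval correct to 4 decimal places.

f(0.461000) = -0.805967, f(1.180000) = 2.283714 (opposite signs)
step 1: m = 0.820500, f(m) = 0.845454 > 0 → root in [0.461000, 0.820500]
step 2: m = 0.640750, f(m) = 0.060727 > 0 → root in [0.461000, 0.640750]
Midpoint of [0.461000, 0.640750] = 0.550875

0.5509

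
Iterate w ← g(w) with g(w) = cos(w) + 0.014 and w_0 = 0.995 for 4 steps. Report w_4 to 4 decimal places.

0.8010

w_1 = g(0.995000) = 0.558503
w_2 = g(0.558503) = 0.862049
w_3 = g(0.862049) = 0.664883
w_4 = g(0.664883) = 0.800989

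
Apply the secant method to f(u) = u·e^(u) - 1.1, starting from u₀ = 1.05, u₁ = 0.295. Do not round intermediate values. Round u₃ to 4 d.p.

0.6323

Secant update: u_(k+1) = u_k − f(u_k)·(u_k − u_(k-1))/(f(u_k) − f(u_(k-1))).
f(u_0) = 1.900534, f(u_1) = -0.703778
u_2 = 0.295000 - (-0.703778)·(0.295000 - 1.050000)/(-0.703778 - (1.900534)) = 0.499028; f(u_2) = -0.278042
u_3 = 0.499028 - (-0.278042)·(0.499028 - 0.295000)/(-0.278042 - (-0.703778)) = 0.632275; f(u_3) = 0.089871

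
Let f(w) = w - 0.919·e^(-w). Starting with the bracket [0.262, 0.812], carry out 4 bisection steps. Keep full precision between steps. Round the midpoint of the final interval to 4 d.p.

f(0.262000) = -0.445181, f(0.812000) = 0.403992 (opposite signs)
step 1: m = 0.537000, f(m) = -0.000155 < 0 → root in [0.537000, 0.812000]
step 2: m = 0.674500, f(m) = 0.206351 > 0 → root in [0.537000, 0.674500]
step 3: m = 0.605750, f(m) = 0.104284 > 0 → root in [0.537000, 0.605750]
step 4: m = 0.571375, f(m) = 0.052371 > 0 → root in [0.537000, 0.571375]
Midpoint of [0.537000, 0.571375] = 0.554188

0.5542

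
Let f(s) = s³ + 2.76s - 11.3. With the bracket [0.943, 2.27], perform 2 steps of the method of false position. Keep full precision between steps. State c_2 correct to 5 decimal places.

1.80873

False-position update: c = (a·f(b) − b·f(a))/(f(b) − f(a)); replace the endpoint whose sign matches f(c).
f(0.943000) = -7.858758, f(2.270000) = 6.662283
step 1: c = 1.661170, f(c) = -2.131199 < 0 → new bracket [1.661170, 2.270000]
step 2: c = 1.808727, f(c) = -0.390681 < 0 → new bracket [1.808727, 2.270000]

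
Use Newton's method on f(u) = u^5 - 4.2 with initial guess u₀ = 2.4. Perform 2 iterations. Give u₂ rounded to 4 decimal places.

1.6149

f'(u) = 5u⁴
u_0 = 2.400000: f = 75.426240, f' = 165.888000 → u_1 = 2.400000 - (75.426240)/(165.888000) = 1.945318
u_1 = 1.945318: f = 23.658219, f' = 71.603241 → u_2 = 1.945318 - (23.658219)/(71.603241) = 1.614911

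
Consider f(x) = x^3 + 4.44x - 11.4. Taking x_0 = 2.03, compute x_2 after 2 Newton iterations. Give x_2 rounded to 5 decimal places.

Newton update: x ← x − f(x)/f'(x).
f'(x) = 3x^2 + 4.44
x_0 = 2.030000: f = 5.978627, f' = 16.802700 → x_1 = 2.030000 - (5.978627)/(16.802700) = 1.674187
x_1 = 1.674187: f = 0.725967, f' = 12.848702 → x_2 = 1.674187 - (0.725967)/(12.848702) = 1.617685

1.61769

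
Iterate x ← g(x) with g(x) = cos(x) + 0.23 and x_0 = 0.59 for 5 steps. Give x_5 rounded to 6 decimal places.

x_1 = g(0.590000) = 1.060941
x_2 = g(1.060941) = 0.718051
x_3 = g(0.718051) = 0.983089
x_4 = g(0.983089) = 0.784454
x_5 = g(0.784454) = 0.937774

0.937774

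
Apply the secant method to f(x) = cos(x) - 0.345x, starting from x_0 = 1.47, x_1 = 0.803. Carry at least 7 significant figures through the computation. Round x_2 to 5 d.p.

Secant update: x_(k+1) = x_k − f(x_k)·(x_k − x_(k-1))/(f(x_k) − f(x_(k-1))).
f(x_0) = -0.406524, f(x_1) = 0.417517
x_2 = 0.803000 - (0.417517)·(0.803000 - 1.470000)/(0.417517 - (-0.406524)) = 1.140949; f(x_2) = 0.023105

1.14095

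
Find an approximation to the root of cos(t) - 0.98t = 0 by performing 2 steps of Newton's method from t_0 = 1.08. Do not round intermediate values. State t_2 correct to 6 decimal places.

0.748067

f'(t) = -sin(t) - 0.98
t_0 = 1.080000: f = -0.587072, f' = -1.861958 → t_1 = 1.080000 - (-0.587072)/(-1.861958) = 0.764702
t_1 = 0.764702: f = -0.027819, f' = -1.672322 → t_2 = 0.764702 - (-0.027819)/(-1.672322) = 0.748067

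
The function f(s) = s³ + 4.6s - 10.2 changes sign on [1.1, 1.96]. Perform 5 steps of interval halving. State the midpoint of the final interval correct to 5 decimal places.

f(1.100000) = -3.809000, f(1.960000) = 6.345536 (opposite signs)
step 1: m = 1.530000, f(m) = 0.419577 > 0 → root in [1.100000, 1.530000]
step 2: m = 1.315000, f(m) = -1.877069 < 0 → root in [1.315000, 1.530000]
step 3: m = 1.422500, f(m) = -0.778062 < 0 → root in [1.422500, 1.530000]
step 4: m = 1.476250, f(m) = -0.192038 < 0 → root in [1.476250, 1.530000]
step 5: m = 1.503125, f(m) = 0.110513 > 0 → root in [1.476250, 1.503125]
Midpoint of [1.476250, 1.503125] = 1.489687

1.48969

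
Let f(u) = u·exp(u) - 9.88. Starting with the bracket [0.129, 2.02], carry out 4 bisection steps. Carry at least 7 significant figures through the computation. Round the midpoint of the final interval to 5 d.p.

1.72453

f(0.129000) = -9.733238, f(2.020000) = 5.347416 (opposite signs)
step 1: m = 1.074500, f(m) = -6.733296 < 0 → root in [1.074500, 2.020000]
step 2: m = 1.547250, f(m) = -2.610197 < 0 → root in [1.547250, 2.020000]
step 3: m = 1.783625, f(m) = 0.735050 > 0 → root in [1.547250, 1.783625]
step 4: m = 1.665437, f(m) = -1.073189 < 0 → root in [1.665437, 1.783625]
Midpoint of [1.665437, 1.783625] = 1.724531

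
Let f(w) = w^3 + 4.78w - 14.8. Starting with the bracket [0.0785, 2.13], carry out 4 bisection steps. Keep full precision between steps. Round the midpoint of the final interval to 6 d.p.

f(0.078500) = -14.424286, f(2.130000) = 5.044997 (opposite signs)
step 1: m = 1.104250, f(m) = -8.175198 < 0 → root in [1.104250, 2.130000]
step 2: m = 1.617125, f(m) = -2.841210 < 0 → root in [1.617125, 2.130000]
step 3: m = 1.873562, f(m) = 0.732276 > 0 → root in [1.617125, 1.873562]
step 4: m = 1.745344, f(m) = -1.140547 < 0 → root in [1.745344, 1.873562]
Midpoint of [1.745344, 1.873562] = 1.809453

1.809453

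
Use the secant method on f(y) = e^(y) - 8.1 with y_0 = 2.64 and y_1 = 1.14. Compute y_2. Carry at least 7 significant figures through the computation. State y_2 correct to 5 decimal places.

f(y_0) = 5.913204, f(y_1) = -4.973232
y_2 = 1.140000 - (-4.973232)·(1.140000 - 2.640000)/(-4.973232 - (5.913204)) = 1.825242; f(y_2) = -1.895701

1.82524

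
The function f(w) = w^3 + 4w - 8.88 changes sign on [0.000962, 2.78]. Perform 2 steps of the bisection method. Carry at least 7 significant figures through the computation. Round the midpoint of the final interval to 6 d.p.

1.737861

f(0.000962) = -8.876152, f(2.780000) = 23.724952 (opposite signs)
step 1: m = 1.390481, f(m) = -0.629668 < 0 → root in [1.390481, 2.780000]
step 2: m = 2.085240, f(m) = 8.528063 > 0 → root in [1.390481, 2.085240]
Midpoint of [1.390481, 2.085240] = 1.737861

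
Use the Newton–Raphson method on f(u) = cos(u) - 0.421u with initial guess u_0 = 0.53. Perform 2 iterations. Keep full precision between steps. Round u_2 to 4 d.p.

1.0950

Newton update: u ← u − f(u)/f'(u).
f'(u) = -sin(u) - 0.421
u_0 = 0.530000: f = 0.639677, f' = -0.926533 → u_1 = 0.530000 - (0.639677)/(-0.926533) = 1.220398
u_1 = 1.220398: f = -0.170516, f' = -1.360236 → u_2 = 1.220398 - (-0.170516)/(-1.360236) = 1.095041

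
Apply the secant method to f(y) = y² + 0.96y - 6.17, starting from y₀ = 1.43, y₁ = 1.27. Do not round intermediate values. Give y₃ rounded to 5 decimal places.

2.02655

f(y_0) = -2.752300, f(y_1) = -3.337900
y_2 = 1.270000 - (-3.337900)·(1.270000 - 1.430000)/(-3.337900 - (-2.752300)) = 2.181995; f(y_2) = 0.685815
y_3 = 2.181995 - (0.685815)·(2.181995 - 1.270000)/(0.685815 - (-3.337900)) = 2.026551; f(y_3) = -0.117601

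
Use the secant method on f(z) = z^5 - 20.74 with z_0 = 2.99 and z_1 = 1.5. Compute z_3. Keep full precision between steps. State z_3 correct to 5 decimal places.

1.96395

f(z_0) = 218.236910, f(z_1) = -13.146250
z_2 = 1.500000 - (-13.146250)·(1.500000 - 2.990000)/(-13.146250 - (218.236910)) = 1.584656; f(z_2) = -10.747489
z_3 = 1.584656 - (-10.747489)·(1.584656 - 1.500000)/(-10.747489 - (-13.146250)) = 1.963950; f(z_3) = 8.478120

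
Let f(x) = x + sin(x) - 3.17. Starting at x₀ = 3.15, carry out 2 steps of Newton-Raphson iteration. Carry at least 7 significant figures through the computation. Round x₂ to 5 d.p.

-7376.48205

Newton update: x ← x − f(x)/f'(x).
f'(x) = 1 + cos(x)
x_0 = 3.150000: f = -0.028407, f' = 0.000035 → x_1 = 3.150000 - (-0.028407)/(0.000035) = 806.942265
x_1 = 806.942265: f = 804.204570, f' = 0.098272 → x_2 = 806.942265 - (804.204570)/(0.098272) = -7376.482052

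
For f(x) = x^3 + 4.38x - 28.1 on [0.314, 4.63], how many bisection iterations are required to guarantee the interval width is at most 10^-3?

Initial width b − a = 4.63 − 0.314 = 4.316000.
After n steps the width is (b−a)/2^n; need (b−a)/2^n ≤ 10^-3.
So n ≥ log₂(4.316000/10^-3) = log₂(4316.0000) ≈ 12.0755.
Hence n = 13.

13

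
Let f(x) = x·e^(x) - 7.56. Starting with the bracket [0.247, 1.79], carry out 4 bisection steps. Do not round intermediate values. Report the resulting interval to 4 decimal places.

[1.5007, 1.5971]

f(0.247000) = -7.243796, f(1.790000) = 3.161120 (opposite signs)
step 1: m = 1.018500, f(m) = -4.739735 < 0 → root in [1.018500, 1.790000]
step 2: m = 1.404250, f(m) = -1.841232 < 0 → root in [1.404250, 1.790000]
step 3: m = 1.597125, f(m) = 0.327902 > 0 → root in [1.404250, 1.597125]
step 4: m = 1.500688, f(m) = -0.829760 < 0 → root in [1.500688, 1.597125]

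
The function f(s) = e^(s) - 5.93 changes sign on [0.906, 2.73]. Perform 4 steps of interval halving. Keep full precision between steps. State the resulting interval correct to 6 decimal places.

f(0.906000) = -3.455595, f(2.730000) = 9.402887 (opposite signs)
step 1: m = 1.818000, f(m) = 0.229527 > 0 → root in [0.906000, 1.818000]
step 2: m = 1.362000, f(m) = -2.026007 < 0 → root in [1.362000, 1.818000]
step 3: m = 1.590000, f(m) = -1.026251 < 0 → root in [1.590000, 1.818000]
step 4: m = 1.704000, f(m) = -0.434113 < 0 → root in [1.704000, 1.818000]

[1.704000, 1.818000]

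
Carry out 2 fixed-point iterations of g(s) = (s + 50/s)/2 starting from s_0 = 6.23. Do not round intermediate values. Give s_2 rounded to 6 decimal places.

7.071294

s_1 = g(6.230000) = 7.127841
s_2 = g(7.127841) = 7.071294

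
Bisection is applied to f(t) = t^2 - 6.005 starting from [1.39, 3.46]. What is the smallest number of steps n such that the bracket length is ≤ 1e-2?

8

Initial width b − a = 3.46 − 1.39 = 2.070000.
After n steps the width is (b−a)/2^n; need (b−a)/2^n ≤ 1e-2.
So n ≥ log₂(2.070000/1e-2) = log₂(207.0000) ≈ 7.6935.
Hence n = 8.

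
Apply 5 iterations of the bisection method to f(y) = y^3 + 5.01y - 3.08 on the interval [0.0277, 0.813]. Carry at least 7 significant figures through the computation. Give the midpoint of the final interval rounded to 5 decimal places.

0.57986

f(0.027700) = -2.941202, f(0.813000) = 1.530498 (opposite signs)
step 1: m = 0.420350, f(m) = -0.899773 < 0 → root in [0.420350, 0.813000]
step 2: m = 0.616675, f(m) = 0.244056 > 0 → root in [0.420350, 0.616675]
step 3: m = 0.518512, f(m) = -0.342848 < 0 → root in [0.518512, 0.616675]
step 4: m = 0.567594, f(m) = -0.053498 < 0 → root in [0.567594, 0.616675]
step 5: m = 0.592134, f(m) = 0.094209 > 0 → root in [0.567594, 0.592134]
Midpoint of [0.567594, 0.592134] = 0.579864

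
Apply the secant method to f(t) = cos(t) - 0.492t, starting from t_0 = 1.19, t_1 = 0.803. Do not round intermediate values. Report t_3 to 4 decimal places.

Secant update: t_(k+1) = t_k − f(t_k)·(t_k − t_(k-1))/(f(t_k) − f(t_(k-1))).
f(t_0) = -0.213820, f(t_1) = 0.299476
t_2 = 0.803000 - (0.299476)·(0.803000 - 1.190000)/(0.299476 - (-0.213820)) = 1.028790; f(t_2) = 0.009691
t_3 = 1.028790 - (0.009691)·(1.028790 - 0.803000)/(0.009691 - (0.299476)) = 1.036341; f(t_3) = -0.000507

1.0363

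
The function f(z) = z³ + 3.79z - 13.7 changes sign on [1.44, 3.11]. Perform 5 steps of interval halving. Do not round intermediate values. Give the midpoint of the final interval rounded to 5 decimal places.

f(1.440000) = -5.256416, f(3.110000) = 28.167131 (opposite signs)
step 1: m = 2.275000, f(m) = 6.696797 > 0 → root in [1.440000, 2.275000]
step 2: m = 1.857500, f(m) = -0.251131 < 0 → root in [1.857500, 2.275000]
step 3: m = 2.066250, f(m) = 2.952713 > 0 → root in [1.857500, 2.066250]
step 4: m = 1.961875, f(m) = 1.286672 > 0 → root in [1.857500, 1.961875]
step 5: m = 1.909687, f(m) = 0.502167 > 0 → root in [1.857500, 1.909687]
Midpoint of [1.857500, 1.909687] = 1.883594

1.88359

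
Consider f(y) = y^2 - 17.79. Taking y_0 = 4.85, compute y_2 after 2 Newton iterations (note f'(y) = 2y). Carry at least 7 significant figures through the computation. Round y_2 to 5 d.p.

y_0 = 4.850000: f = 5.732500, f' = 9.700000 → y_1 = 4.850000 - (5.732500)/(9.700000) = 4.259021
y_1 = 4.259021: f = 0.349257, f' = 8.518041 → y_2 = 4.259021 - (0.349257)/(8.518041) = 4.218019

4.21802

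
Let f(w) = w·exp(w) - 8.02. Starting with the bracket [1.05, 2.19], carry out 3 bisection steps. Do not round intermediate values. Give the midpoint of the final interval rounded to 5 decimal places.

1.54875

f(1.050000) = -5.019466, f(2.190000) = 11.548117 (opposite signs)
step 1: m = 1.620000, f(m) = 0.166006 > 0 → root in [1.050000, 1.620000]
step 2: m = 1.335000, f(m) = -2.947005 < 0 → root in [1.335000, 1.620000]
step 3: m = 1.477500, f(m) = -1.545629 < 0 → root in [1.477500, 1.620000]
Midpoint of [1.477500, 1.620000] = 1.548750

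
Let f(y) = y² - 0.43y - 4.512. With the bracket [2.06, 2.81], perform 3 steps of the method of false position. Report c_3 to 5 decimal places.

f(2.060000) = -1.154200, f(2.810000) = 2.175800
step 1: c = 2.319955, f(c) = -0.127390 < 0 → new bracket [2.319955, 2.810000]
step 2: c = 2.347059, f(c) = -0.012548 < 0 → new bracket [2.347059, 2.810000]
step 3: c = 2.349714, f(c) = -0.001222 < 0 → new bracket [2.349714, 2.810000]

2.34971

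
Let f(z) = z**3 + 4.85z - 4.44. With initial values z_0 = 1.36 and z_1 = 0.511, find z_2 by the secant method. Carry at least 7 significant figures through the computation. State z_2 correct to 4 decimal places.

f(z_0) = 4.671456, f(z_1) = -1.828217
z_2 = 0.511000 - (-1.828217)·(0.511000 - 1.360000)/(-1.828217 - (4.671456)) = 0.749805; f(z_2) = -0.381898

0.7498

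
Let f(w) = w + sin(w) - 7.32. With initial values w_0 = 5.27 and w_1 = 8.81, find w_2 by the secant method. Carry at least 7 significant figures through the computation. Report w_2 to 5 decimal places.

Secant update: w_(k+1) = w_k − f(w_k)·(w_k − w_(k-1))/(f(w_k) − f(w_(k-1))).
f(w_0) = -2.898522, f(w_1) = 2.066777
w_2 = 8.810000 - (2.066777)·(8.810000 - 5.270000)/(2.066777 - (-2.898522)) = 7.336495; f(w_2) = 0.885561

7.33650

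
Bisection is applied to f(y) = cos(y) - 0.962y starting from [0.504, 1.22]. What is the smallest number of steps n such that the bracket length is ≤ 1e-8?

Initial width b − a = 1.22 − 0.504 = 0.716000.
After n steps the width is (b−a)/2^n; need (b−a)/2^n ≤ 1e-8.
So n ≥ log₂(0.716000/1e-8) = log₂(71600000.0000) ≈ 26.0935.
Hence n = 27.

27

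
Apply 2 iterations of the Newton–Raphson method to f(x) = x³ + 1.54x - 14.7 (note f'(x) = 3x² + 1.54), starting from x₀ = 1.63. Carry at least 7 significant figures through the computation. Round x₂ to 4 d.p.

2.2576

x_0 = 1.630000: f = -7.859053, f' = 9.510700 → x_1 = 1.630000 - (-7.859053)/(9.510700) = 2.456338
x_1 = 2.456338: f = 3.903313, f' = 19.640789 → x_2 = 2.456338 - (3.903313)/(19.640789) = 2.257603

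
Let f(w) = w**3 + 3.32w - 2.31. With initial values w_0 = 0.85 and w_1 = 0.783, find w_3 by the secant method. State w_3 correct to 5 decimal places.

Secant update: w_(k+1) = w_k − f(w_k)·(w_k − w_(k-1))/(f(w_k) − f(w_(k-1))).
f(w_0) = 1.126125, f(w_1) = 0.769609
w_2 = 0.783000 - (0.769609)·(0.783000 - 0.850000)/(0.769609 - (1.126125)) = 0.638368; f(w_2) = 0.069524
w_3 = 0.638368 - (0.069524)·(0.638368 - 0.783000)/(0.069524 - (0.769609)) = 0.624005; f(w_3) = 0.004671

0.62400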